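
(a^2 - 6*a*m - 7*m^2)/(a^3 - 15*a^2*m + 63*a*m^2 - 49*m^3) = (a + m)/(a^2 - 8*a*m + 7*m^2)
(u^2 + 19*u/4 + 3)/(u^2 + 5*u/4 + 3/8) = 2*(u + 4)/(2*u + 1)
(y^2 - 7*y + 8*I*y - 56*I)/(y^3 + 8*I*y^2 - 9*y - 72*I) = (y - 7)/(y^2 - 9)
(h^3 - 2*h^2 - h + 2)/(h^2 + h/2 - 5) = 2*(h^2 - 1)/(2*h + 5)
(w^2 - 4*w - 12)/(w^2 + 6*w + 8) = (w - 6)/(w + 4)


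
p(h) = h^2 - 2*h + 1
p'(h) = 2*h - 2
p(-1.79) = 7.78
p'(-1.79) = -5.58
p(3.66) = 7.08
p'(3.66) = 5.32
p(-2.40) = 11.56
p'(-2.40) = -6.80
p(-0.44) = 2.07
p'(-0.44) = -2.88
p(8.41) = 54.91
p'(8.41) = 14.82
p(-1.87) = 8.24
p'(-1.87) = -5.74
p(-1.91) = 8.47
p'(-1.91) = -5.82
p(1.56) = 0.31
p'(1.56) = 1.12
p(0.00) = 1.00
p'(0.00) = -2.00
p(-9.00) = 100.00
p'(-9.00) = -20.00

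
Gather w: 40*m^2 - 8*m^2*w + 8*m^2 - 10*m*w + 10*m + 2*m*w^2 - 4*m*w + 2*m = 48*m^2 + 2*m*w^2 + 12*m + w*(-8*m^2 - 14*m)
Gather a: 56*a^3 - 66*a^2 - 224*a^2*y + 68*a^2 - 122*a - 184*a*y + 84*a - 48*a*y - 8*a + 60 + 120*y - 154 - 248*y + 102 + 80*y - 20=56*a^3 + a^2*(2 - 224*y) + a*(-232*y - 46) - 48*y - 12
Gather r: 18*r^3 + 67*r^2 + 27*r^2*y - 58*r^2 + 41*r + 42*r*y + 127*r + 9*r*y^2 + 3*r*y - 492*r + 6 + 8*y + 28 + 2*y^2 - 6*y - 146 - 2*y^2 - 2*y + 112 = 18*r^3 + r^2*(27*y + 9) + r*(9*y^2 + 45*y - 324)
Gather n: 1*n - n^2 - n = -n^2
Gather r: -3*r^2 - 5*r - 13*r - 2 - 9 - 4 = -3*r^2 - 18*r - 15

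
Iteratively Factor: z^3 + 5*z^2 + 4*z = (z + 1)*(z^2 + 4*z) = z*(z + 1)*(z + 4)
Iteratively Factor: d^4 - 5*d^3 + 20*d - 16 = (d + 2)*(d^3 - 7*d^2 + 14*d - 8) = (d - 1)*(d + 2)*(d^2 - 6*d + 8) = (d - 4)*(d - 1)*(d + 2)*(d - 2)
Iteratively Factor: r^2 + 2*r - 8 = (r + 4)*(r - 2)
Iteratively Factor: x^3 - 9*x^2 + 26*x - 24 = (x - 3)*(x^2 - 6*x + 8) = (x - 4)*(x - 3)*(x - 2)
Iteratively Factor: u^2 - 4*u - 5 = (u - 5)*(u + 1)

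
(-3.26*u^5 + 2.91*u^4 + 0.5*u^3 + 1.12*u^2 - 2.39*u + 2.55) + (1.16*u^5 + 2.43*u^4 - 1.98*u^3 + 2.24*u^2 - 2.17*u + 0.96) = -2.1*u^5 + 5.34*u^4 - 1.48*u^3 + 3.36*u^2 - 4.56*u + 3.51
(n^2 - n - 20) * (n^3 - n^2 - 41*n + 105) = n^5 - 2*n^4 - 60*n^3 + 166*n^2 + 715*n - 2100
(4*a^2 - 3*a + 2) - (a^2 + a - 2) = 3*a^2 - 4*a + 4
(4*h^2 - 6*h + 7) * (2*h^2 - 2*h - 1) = 8*h^4 - 20*h^3 + 22*h^2 - 8*h - 7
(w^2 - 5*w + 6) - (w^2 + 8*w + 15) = -13*w - 9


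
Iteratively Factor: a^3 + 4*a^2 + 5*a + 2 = (a + 2)*(a^2 + 2*a + 1) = (a + 1)*(a + 2)*(a + 1)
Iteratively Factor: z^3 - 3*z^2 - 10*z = (z - 5)*(z^2 + 2*z) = (z - 5)*(z + 2)*(z)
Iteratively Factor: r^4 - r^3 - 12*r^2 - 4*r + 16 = (r - 4)*(r^3 + 3*r^2 - 4) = (r - 4)*(r + 2)*(r^2 + r - 2) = (r - 4)*(r + 2)^2*(r - 1)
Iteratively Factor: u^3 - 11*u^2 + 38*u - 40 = (u - 5)*(u^2 - 6*u + 8) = (u - 5)*(u - 2)*(u - 4)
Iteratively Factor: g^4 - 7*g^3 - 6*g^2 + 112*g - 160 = (g - 5)*(g^3 - 2*g^2 - 16*g + 32) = (g - 5)*(g - 2)*(g^2 - 16) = (g - 5)*(g - 4)*(g - 2)*(g + 4)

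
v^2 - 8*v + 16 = (v - 4)^2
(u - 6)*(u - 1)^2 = u^3 - 8*u^2 + 13*u - 6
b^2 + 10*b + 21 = (b + 3)*(b + 7)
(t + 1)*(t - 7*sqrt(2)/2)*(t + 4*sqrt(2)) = t^3 + sqrt(2)*t^2/2 + t^2 - 28*t + sqrt(2)*t/2 - 28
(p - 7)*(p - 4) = p^2 - 11*p + 28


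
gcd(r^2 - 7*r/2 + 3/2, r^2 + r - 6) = 1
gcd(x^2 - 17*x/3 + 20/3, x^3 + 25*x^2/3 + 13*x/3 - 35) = x - 5/3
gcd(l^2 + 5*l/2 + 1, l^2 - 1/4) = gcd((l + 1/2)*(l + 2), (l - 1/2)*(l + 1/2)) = l + 1/2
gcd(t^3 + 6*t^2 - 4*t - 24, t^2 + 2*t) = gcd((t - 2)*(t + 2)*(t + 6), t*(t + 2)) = t + 2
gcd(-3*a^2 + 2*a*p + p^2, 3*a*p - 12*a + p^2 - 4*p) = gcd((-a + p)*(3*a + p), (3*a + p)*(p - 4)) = 3*a + p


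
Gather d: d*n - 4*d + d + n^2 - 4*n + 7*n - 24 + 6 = d*(n - 3) + n^2 + 3*n - 18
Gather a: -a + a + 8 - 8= 0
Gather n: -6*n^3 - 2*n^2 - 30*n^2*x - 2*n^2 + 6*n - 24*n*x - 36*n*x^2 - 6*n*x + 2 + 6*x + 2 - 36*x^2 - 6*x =-6*n^3 + n^2*(-30*x - 4) + n*(-36*x^2 - 30*x + 6) - 36*x^2 + 4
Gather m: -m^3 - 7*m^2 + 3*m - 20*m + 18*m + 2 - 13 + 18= -m^3 - 7*m^2 + m + 7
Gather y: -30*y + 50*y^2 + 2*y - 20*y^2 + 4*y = 30*y^2 - 24*y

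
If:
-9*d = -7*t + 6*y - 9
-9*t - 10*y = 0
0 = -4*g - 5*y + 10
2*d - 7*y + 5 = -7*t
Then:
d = 577/1445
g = 2323/1156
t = -126/289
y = 567/1445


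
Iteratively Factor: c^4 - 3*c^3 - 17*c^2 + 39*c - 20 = (c - 1)*(c^3 - 2*c^2 - 19*c + 20) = (c - 1)^2*(c^2 - c - 20) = (c - 5)*(c - 1)^2*(c + 4)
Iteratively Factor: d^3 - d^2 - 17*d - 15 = (d - 5)*(d^2 + 4*d + 3) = (d - 5)*(d + 3)*(d + 1)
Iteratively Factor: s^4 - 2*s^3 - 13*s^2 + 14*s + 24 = (s + 3)*(s^3 - 5*s^2 + 2*s + 8) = (s + 1)*(s + 3)*(s^2 - 6*s + 8) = (s - 4)*(s + 1)*(s + 3)*(s - 2)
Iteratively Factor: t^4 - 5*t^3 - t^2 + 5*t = (t + 1)*(t^3 - 6*t^2 + 5*t) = (t - 5)*(t + 1)*(t^2 - t) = (t - 5)*(t - 1)*(t + 1)*(t)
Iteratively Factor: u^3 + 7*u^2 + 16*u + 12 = (u + 2)*(u^2 + 5*u + 6) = (u + 2)^2*(u + 3)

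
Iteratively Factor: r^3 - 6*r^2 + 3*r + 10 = (r - 2)*(r^2 - 4*r - 5) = (r - 5)*(r - 2)*(r + 1)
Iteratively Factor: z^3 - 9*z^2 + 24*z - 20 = (z - 2)*(z^2 - 7*z + 10) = (z - 2)^2*(z - 5)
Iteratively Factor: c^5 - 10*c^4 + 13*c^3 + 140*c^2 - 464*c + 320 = (c - 4)*(c^4 - 6*c^3 - 11*c^2 + 96*c - 80) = (c - 4)*(c - 1)*(c^3 - 5*c^2 - 16*c + 80) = (c - 4)^2*(c - 1)*(c^2 - c - 20) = (c - 4)^2*(c - 1)*(c + 4)*(c - 5)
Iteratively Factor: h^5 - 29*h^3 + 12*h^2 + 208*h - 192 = (h - 3)*(h^4 + 3*h^3 - 20*h^2 - 48*h + 64) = (h - 3)*(h + 4)*(h^3 - h^2 - 16*h + 16) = (h - 4)*(h - 3)*(h + 4)*(h^2 + 3*h - 4) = (h - 4)*(h - 3)*(h + 4)^2*(h - 1)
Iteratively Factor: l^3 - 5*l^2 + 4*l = (l - 4)*(l^2 - l) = (l - 4)*(l - 1)*(l)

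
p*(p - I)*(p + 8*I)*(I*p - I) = I*p^4 - 7*p^3 - I*p^3 + 7*p^2 + 8*I*p^2 - 8*I*p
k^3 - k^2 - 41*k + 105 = (k - 5)*(k - 3)*(k + 7)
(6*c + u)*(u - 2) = 6*c*u - 12*c + u^2 - 2*u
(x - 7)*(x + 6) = x^2 - x - 42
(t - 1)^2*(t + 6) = t^3 + 4*t^2 - 11*t + 6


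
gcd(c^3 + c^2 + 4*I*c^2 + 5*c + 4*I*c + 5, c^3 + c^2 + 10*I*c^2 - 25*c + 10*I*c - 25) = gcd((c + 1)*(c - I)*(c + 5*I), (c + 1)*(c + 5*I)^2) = c^2 + c*(1 + 5*I) + 5*I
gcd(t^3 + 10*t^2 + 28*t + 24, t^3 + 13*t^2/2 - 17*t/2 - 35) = t + 2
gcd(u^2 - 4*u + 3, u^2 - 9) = u - 3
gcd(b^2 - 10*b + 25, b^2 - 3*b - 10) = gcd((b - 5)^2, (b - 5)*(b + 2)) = b - 5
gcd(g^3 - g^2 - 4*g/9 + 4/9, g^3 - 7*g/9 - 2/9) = g^2 - g/3 - 2/3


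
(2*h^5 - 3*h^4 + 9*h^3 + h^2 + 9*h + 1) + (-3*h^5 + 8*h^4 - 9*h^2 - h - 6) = -h^5 + 5*h^4 + 9*h^3 - 8*h^2 + 8*h - 5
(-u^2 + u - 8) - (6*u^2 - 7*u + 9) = -7*u^2 + 8*u - 17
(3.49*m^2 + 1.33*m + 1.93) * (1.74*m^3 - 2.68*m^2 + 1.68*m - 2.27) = 6.0726*m^5 - 7.039*m^4 + 5.657*m^3 - 10.8603*m^2 + 0.2233*m - 4.3811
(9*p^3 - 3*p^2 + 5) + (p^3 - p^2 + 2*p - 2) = 10*p^3 - 4*p^2 + 2*p + 3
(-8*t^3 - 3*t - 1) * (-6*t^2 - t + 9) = 48*t^5 + 8*t^4 - 54*t^3 + 9*t^2 - 26*t - 9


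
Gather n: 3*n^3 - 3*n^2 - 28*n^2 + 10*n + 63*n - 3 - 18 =3*n^3 - 31*n^2 + 73*n - 21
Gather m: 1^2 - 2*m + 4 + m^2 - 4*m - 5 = m^2 - 6*m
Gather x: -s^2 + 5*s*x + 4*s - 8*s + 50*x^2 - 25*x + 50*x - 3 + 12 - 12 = -s^2 - 4*s + 50*x^2 + x*(5*s + 25) - 3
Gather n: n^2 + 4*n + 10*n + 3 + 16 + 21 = n^2 + 14*n + 40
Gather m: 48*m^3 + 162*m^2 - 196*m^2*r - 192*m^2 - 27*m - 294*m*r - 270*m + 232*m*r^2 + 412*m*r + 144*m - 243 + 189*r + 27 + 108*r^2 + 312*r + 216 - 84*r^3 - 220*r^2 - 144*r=48*m^3 + m^2*(-196*r - 30) + m*(232*r^2 + 118*r - 153) - 84*r^3 - 112*r^2 + 357*r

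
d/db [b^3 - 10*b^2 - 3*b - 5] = 3*b^2 - 20*b - 3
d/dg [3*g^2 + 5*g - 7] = 6*g + 5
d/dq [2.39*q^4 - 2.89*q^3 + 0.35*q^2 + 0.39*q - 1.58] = 9.56*q^3 - 8.67*q^2 + 0.7*q + 0.39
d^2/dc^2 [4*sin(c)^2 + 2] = 8*cos(2*c)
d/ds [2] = 0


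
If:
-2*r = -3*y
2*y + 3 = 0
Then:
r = -9/4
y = -3/2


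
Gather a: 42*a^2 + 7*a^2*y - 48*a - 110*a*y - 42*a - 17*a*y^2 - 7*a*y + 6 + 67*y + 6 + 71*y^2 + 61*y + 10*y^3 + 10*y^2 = a^2*(7*y + 42) + a*(-17*y^2 - 117*y - 90) + 10*y^3 + 81*y^2 + 128*y + 12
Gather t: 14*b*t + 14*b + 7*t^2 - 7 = 14*b*t + 14*b + 7*t^2 - 7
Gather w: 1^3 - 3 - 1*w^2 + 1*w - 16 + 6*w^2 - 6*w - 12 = 5*w^2 - 5*w - 30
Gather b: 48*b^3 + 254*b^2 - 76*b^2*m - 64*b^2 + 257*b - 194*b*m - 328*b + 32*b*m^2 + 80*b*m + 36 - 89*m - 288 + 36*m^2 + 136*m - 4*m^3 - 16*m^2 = 48*b^3 + b^2*(190 - 76*m) + b*(32*m^2 - 114*m - 71) - 4*m^3 + 20*m^2 + 47*m - 252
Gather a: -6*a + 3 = 3 - 6*a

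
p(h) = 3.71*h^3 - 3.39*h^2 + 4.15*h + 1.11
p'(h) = 11.13*h^2 - 6.78*h + 4.15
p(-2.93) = -133.47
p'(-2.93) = 119.57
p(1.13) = 6.82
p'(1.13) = 10.70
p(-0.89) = -7.88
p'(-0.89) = 19.00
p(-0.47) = -1.97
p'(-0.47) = 9.80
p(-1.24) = -16.32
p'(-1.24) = 29.67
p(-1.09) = -12.25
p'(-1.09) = 24.76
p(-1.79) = -38.46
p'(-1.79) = 51.95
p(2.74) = 63.35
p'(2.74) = 69.13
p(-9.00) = -3015.42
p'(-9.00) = 966.70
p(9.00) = 2468.46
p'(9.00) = 844.66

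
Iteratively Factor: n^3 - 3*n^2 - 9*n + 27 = (n - 3)*(n^2 - 9) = (n - 3)*(n + 3)*(n - 3)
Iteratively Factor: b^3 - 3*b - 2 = (b - 2)*(b^2 + 2*b + 1) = (b - 2)*(b + 1)*(b + 1)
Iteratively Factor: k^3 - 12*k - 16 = (k + 2)*(k^2 - 2*k - 8) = (k + 2)^2*(k - 4)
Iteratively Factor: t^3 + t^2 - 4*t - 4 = (t + 2)*(t^2 - t - 2) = (t + 1)*(t + 2)*(t - 2)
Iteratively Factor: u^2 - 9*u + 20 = (u - 4)*(u - 5)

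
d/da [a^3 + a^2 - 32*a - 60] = 3*a^2 + 2*a - 32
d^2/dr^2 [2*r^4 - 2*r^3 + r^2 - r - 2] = 24*r^2 - 12*r + 2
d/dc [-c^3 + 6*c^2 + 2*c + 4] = -3*c^2 + 12*c + 2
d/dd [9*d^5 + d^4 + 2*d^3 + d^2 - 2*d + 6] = 45*d^4 + 4*d^3 + 6*d^2 + 2*d - 2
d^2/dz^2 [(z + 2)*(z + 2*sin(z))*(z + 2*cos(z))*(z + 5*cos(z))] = -2*z^3*sin(z) - 7*z^3*cos(z) - 46*z^2*sin(z) - 28*z^2*sin(2*z) - 2*z^2*cos(z) - 20*z^2*cos(2*z) + 12*z^2 - 49*z*sin(z) - 96*z*sin(2*z) - 45*z*sin(3*z) + 58*z*cos(z) + 16*z*cos(2*z) + 12*z - 2*sin(z) - 26*sin(2*z) - 90*sin(3*z) + 38*cos(z) + 66*cos(2*z) + 30*cos(3*z) + 10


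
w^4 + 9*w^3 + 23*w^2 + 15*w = w*(w + 1)*(w + 3)*(w + 5)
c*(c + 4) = c^2 + 4*c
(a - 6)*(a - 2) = a^2 - 8*a + 12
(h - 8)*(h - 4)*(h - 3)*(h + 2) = h^4 - 13*h^3 + 38*h^2 + 40*h - 192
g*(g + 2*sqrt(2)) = g^2 + 2*sqrt(2)*g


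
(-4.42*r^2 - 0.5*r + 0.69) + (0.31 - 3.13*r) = -4.42*r^2 - 3.63*r + 1.0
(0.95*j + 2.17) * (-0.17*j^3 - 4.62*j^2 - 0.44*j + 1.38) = -0.1615*j^4 - 4.7579*j^3 - 10.4434*j^2 + 0.3562*j + 2.9946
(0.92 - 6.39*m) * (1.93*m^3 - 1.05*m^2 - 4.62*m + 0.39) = -12.3327*m^4 + 8.4851*m^3 + 28.5558*m^2 - 6.7425*m + 0.3588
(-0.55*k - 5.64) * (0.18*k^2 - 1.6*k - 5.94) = -0.099*k^3 - 0.1352*k^2 + 12.291*k + 33.5016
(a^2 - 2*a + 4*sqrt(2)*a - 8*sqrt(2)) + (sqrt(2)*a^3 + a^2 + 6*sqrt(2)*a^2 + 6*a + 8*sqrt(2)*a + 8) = sqrt(2)*a^3 + 2*a^2 + 6*sqrt(2)*a^2 + 4*a + 12*sqrt(2)*a - 8*sqrt(2) + 8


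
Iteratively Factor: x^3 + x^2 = (x)*(x^2 + x) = x^2*(x + 1)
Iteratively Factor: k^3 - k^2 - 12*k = (k)*(k^2 - k - 12) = k*(k - 4)*(k + 3)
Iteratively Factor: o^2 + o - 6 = (o + 3)*(o - 2)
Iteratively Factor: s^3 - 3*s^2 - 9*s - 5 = (s + 1)*(s^2 - 4*s - 5) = (s - 5)*(s + 1)*(s + 1)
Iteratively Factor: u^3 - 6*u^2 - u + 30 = (u + 2)*(u^2 - 8*u + 15) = (u - 3)*(u + 2)*(u - 5)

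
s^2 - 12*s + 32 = (s - 8)*(s - 4)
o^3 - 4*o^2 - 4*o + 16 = (o - 4)*(o - 2)*(o + 2)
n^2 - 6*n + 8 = (n - 4)*(n - 2)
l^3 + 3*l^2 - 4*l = l*(l - 1)*(l + 4)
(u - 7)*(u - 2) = u^2 - 9*u + 14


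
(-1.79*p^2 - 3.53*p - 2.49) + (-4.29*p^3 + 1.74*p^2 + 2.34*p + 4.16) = -4.29*p^3 - 0.05*p^2 - 1.19*p + 1.67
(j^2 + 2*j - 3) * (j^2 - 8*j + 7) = j^4 - 6*j^3 - 12*j^2 + 38*j - 21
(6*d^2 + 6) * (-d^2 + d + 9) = -6*d^4 + 6*d^3 + 48*d^2 + 6*d + 54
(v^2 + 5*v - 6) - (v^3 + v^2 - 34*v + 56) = -v^3 + 39*v - 62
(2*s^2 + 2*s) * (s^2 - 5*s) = 2*s^4 - 8*s^3 - 10*s^2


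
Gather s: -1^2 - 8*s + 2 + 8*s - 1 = 0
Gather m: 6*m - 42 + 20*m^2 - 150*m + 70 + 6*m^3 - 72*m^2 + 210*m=6*m^3 - 52*m^2 + 66*m + 28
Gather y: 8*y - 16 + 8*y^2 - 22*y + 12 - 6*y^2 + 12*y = 2*y^2 - 2*y - 4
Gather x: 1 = 1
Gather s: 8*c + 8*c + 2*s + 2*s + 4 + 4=16*c + 4*s + 8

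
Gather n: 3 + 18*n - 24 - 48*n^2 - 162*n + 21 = -48*n^2 - 144*n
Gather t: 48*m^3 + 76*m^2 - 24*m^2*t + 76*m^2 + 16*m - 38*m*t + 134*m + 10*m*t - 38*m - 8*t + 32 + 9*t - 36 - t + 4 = 48*m^3 + 152*m^2 + 112*m + t*(-24*m^2 - 28*m)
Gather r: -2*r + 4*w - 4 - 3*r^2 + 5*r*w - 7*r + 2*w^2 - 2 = -3*r^2 + r*(5*w - 9) + 2*w^2 + 4*w - 6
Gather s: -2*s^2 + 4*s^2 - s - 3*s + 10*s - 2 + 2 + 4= 2*s^2 + 6*s + 4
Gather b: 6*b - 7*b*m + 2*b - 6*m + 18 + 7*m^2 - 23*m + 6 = b*(8 - 7*m) + 7*m^2 - 29*m + 24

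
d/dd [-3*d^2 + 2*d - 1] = 2 - 6*d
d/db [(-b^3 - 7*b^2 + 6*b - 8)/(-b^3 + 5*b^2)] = 2*(-6*b^3 + 6*b^2 - 27*b + 40)/(b^3*(b^2 - 10*b + 25))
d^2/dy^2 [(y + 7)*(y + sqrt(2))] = 2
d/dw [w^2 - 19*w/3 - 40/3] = 2*w - 19/3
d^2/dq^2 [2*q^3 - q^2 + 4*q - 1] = 12*q - 2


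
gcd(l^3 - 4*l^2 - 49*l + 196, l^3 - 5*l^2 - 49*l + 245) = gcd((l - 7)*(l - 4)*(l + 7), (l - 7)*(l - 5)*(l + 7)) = l^2 - 49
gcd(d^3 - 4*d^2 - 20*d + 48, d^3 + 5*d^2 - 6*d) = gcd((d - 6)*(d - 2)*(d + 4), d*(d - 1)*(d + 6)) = 1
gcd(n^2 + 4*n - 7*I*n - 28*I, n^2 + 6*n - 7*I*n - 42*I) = n - 7*I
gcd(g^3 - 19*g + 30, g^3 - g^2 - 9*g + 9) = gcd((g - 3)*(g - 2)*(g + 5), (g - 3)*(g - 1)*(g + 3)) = g - 3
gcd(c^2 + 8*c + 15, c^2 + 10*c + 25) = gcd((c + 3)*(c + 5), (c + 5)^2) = c + 5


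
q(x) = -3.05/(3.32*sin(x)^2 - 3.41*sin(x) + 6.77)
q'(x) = -3.05*(-6.64*sin(x)*cos(x) + 3.41*cos(x))/(3.32*sin(x)^2 - 3.41*sin(x) + 6.77)^2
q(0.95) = -0.49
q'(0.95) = 0.09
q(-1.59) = -0.23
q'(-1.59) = 0.00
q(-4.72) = -0.46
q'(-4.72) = 0.00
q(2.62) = -0.52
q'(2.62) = 0.01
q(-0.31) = -0.38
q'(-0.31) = -0.24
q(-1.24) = -0.24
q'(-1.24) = -0.06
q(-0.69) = -0.30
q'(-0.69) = -0.17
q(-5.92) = -0.51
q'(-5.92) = -0.08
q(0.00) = -0.45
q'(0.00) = -0.23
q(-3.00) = -0.42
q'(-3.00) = 0.25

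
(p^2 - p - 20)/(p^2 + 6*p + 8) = (p - 5)/(p + 2)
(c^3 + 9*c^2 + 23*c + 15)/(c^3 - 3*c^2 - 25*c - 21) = (c + 5)/(c - 7)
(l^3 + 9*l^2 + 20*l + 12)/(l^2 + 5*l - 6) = (l^2 + 3*l + 2)/(l - 1)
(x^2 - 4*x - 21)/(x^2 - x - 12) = (x - 7)/(x - 4)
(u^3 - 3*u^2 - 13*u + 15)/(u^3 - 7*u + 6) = (u - 5)/(u - 2)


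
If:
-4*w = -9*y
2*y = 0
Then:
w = 0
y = 0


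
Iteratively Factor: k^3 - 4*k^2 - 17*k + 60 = (k - 5)*(k^2 + k - 12) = (k - 5)*(k - 3)*(k + 4)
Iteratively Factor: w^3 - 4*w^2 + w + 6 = (w - 3)*(w^2 - w - 2) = (w - 3)*(w - 2)*(w + 1)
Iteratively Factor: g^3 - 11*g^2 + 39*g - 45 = (g - 5)*(g^2 - 6*g + 9) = (g - 5)*(g - 3)*(g - 3)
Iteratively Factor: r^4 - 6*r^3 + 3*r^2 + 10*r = (r - 5)*(r^3 - r^2 - 2*r) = (r - 5)*(r - 2)*(r^2 + r) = (r - 5)*(r - 2)*(r + 1)*(r)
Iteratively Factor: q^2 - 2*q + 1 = (q - 1)*(q - 1)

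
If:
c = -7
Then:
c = -7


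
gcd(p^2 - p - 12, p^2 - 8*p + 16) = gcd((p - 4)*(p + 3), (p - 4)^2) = p - 4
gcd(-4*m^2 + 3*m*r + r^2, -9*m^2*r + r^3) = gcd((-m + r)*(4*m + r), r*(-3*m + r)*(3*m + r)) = 1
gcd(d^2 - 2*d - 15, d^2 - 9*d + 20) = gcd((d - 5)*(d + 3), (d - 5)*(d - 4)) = d - 5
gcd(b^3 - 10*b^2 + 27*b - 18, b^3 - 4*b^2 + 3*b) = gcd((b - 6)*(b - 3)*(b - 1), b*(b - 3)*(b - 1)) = b^2 - 4*b + 3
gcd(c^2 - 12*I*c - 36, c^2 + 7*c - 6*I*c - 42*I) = c - 6*I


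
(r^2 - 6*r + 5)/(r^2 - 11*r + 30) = (r - 1)/(r - 6)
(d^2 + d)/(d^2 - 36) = d*(d + 1)/(d^2 - 36)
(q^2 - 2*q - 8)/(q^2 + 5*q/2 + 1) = 2*(q - 4)/(2*q + 1)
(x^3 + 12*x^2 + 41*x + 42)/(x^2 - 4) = (x^2 + 10*x + 21)/(x - 2)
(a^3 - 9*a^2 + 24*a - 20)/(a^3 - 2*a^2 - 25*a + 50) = (a - 2)/(a + 5)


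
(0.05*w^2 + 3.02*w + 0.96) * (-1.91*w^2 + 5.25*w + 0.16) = -0.0955*w^4 - 5.5057*w^3 + 14.0294*w^2 + 5.5232*w + 0.1536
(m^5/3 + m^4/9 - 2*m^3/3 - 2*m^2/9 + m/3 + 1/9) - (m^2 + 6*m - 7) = m^5/3 + m^4/9 - 2*m^3/3 - 11*m^2/9 - 17*m/3 + 64/9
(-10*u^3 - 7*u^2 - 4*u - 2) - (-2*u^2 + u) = -10*u^3 - 5*u^2 - 5*u - 2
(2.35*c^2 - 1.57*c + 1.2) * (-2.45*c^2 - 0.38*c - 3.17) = -5.7575*c^4 + 2.9535*c^3 - 9.7929*c^2 + 4.5209*c - 3.804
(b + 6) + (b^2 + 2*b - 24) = b^2 + 3*b - 18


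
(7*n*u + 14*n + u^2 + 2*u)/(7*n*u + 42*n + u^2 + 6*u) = (u + 2)/(u + 6)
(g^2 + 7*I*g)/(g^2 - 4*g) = (g + 7*I)/(g - 4)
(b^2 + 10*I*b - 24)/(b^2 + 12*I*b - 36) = (b + 4*I)/(b + 6*I)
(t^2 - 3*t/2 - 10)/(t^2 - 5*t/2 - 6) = (2*t + 5)/(2*t + 3)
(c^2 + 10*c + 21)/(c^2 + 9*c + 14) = (c + 3)/(c + 2)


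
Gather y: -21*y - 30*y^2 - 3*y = -30*y^2 - 24*y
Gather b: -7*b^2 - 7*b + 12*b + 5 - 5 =-7*b^2 + 5*b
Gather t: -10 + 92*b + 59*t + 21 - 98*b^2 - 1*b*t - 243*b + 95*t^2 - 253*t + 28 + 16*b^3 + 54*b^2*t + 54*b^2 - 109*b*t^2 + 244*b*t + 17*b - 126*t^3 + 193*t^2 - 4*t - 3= 16*b^3 - 44*b^2 - 134*b - 126*t^3 + t^2*(288 - 109*b) + t*(54*b^2 + 243*b - 198) + 36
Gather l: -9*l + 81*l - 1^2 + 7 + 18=72*l + 24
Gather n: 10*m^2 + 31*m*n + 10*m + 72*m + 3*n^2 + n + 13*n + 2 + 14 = 10*m^2 + 82*m + 3*n^2 + n*(31*m + 14) + 16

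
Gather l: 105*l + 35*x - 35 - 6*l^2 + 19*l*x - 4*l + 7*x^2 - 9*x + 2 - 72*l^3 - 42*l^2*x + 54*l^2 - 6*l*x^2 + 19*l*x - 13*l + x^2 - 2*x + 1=-72*l^3 + l^2*(48 - 42*x) + l*(-6*x^2 + 38*x + 88) + 8*x^2 + 24*x - 32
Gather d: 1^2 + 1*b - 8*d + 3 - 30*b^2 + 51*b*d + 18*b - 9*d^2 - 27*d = -30*b^2 + 19*b - 9*d^2 + d*(51*b - 35) + 4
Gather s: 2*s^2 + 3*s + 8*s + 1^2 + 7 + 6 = 2*s^2 + 11*s + 14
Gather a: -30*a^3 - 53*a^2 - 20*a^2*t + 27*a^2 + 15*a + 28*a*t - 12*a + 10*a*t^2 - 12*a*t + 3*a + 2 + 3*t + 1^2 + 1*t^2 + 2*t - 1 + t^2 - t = -30*a^3 + a^2*(-20*t - 26) + a*(10*t^2 + 16*t + 6) + 2*t^2 + 4*t + 2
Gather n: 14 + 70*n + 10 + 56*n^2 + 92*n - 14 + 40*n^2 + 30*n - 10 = 96*n^2 + 192*n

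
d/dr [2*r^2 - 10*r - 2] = 4*r - 10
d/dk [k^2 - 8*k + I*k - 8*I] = 2*k - 8 + I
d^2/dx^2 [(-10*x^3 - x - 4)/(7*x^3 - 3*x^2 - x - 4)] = 2*(-210*x^6 - 357*x^5 - 2793*x^4 + 766*x^3 - 312*x^2 - 816*x + 48)/(343*x^9 - 441*x^8 + 42*x^7 - 489*x^6 + 498*x^5 + 51*x^4 + 263*x^3 - 156*x^2 - 48*x - 64)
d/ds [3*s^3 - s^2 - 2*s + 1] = 9*s^2 - 2*s - 2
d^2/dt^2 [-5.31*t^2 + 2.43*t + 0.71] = -10.6200000000000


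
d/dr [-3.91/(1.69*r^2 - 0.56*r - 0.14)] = (13.2158*r - 2.1896)/(-1.69*r^2 + 0.56*r + 0.14)^2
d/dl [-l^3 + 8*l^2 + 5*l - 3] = -3*l^2 + 16*l + 5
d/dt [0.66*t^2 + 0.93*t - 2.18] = 1.32*t + 0.93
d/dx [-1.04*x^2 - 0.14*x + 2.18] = -2.08*x - 0.14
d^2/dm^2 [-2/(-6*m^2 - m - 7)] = 4*(-36*m^2 - 6*m + (12*m + 1)^2 - 42)/(6*m^2 + m + 7)^3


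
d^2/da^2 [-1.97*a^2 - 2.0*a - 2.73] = -3.94000000000000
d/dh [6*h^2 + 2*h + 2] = 12*h + 2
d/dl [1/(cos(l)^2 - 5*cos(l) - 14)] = (2*cos(l) - 5)*sin(l)/(sin(l)^2 + 5*cos(l) + 13)^2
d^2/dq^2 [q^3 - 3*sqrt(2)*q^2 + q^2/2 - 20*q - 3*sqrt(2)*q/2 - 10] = 6*q - 6*sqrt(2) + 1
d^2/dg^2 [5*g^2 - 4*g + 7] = 10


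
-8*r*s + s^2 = s*(-8*r + s)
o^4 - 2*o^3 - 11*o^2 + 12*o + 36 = (o - 3)^2*(o + 2)^2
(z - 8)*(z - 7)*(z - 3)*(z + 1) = z^4 - 17*z^3 + 83*z^2 - 67*z - 168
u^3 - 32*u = u*(u - 4*sqrt(2))*(u + 4*sqrt(2))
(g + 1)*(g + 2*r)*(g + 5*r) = g^3 + 7*g^2*r + g^2 + 10*g*r^2 + 7*g*r + 10*r^2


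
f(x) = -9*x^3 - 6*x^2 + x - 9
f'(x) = -27*x^2 - 12*x + 1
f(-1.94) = 32.19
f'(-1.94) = -77.34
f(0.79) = -16.39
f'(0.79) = -25.33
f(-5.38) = 1213.44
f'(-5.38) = -715.94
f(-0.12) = -9.19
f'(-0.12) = 2.05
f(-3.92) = 437.01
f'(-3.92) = -366.85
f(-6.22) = 1918.43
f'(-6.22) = -968.95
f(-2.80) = 138.73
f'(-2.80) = -177.08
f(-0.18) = -9.32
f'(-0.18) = 2.29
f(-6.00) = 1713.00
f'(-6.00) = -899.00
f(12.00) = -16413.00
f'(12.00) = -4031.00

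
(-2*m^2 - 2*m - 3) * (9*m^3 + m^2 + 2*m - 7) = -18*m^5 - 20*m^4 - 33*m^3 + 7*m^2 + 8*m + 21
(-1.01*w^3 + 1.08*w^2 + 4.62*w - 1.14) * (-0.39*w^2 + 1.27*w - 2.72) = 0.3939*w^5 - 1.7039*w^4 + 2.317*w^3 + 3.3744*w^2 - 14.0142*w + 3.1008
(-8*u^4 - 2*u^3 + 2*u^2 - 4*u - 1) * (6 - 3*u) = 24*u^5 - 42*u^4 - 18*u^3 + 24*u^2 - 21*u - 6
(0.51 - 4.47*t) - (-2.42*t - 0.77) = 1.28 - 2.05*t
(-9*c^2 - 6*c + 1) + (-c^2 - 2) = -10*c^2 - 6*c - 1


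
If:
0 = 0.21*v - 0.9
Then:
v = 4.29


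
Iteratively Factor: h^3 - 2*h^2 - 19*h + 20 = (h + 4)*(h^2 - 6*h + 5) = (h - 1)*(h + 4)*(h - 5)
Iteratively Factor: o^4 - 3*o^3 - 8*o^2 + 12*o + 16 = (o + 2)*(o^3 - 5*o^2 + 2*o + 8) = (o + 1)*(o + 2)*(o^2 - 6*o + 8) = (o - 4)*(o + 1)*(o + 2)*(o - 2)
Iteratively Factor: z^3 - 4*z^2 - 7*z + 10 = (z - 1)*(z^2 - 3*z - 10) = (z - 1)*(z + 2)*(z - 5)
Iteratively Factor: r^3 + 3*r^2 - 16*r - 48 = (r + 4)*(r^2 - r - 12) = (r + 3)*(r + 4)*(r - 4)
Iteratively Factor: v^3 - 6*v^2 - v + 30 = (v + 2)*(v^2 - 8*v + 15) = (v - 3)*(v + 2)*(v - 5)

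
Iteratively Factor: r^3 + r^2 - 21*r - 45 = (r - 5)*(r^2 + 6*r + 9) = (r - 5)*(r + 3)*(r + 3)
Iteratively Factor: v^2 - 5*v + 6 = (v - 3)*(v - 2)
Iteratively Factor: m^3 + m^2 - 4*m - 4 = (m + 1)*(m^2 - 4) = (m + 1)*(m + 2)*(m - 2)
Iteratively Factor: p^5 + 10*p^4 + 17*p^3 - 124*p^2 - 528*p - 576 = (p + 3)*(p^4 + 7*p^3 - 4*p^2 - 112*p - 192) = (p + 3)*(p + 4)*(p^3 + 3*p^2 - 16*p - 48) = (p - 4)*(p + 3)*(p + 4)*(p^2 + 7*p + 12) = (p - 4)*(p + 3)*(p + 4)^2*(p + 3)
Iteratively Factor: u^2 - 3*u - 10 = (u + 2)*(u - 5)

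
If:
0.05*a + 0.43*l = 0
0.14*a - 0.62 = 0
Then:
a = 4.43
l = -0.51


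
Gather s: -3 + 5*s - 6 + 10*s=15*s - 9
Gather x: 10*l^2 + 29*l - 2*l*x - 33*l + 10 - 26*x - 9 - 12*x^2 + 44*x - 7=10*l^2 - 4*l - 12*x^2 + x*(18 - 2*l) - 6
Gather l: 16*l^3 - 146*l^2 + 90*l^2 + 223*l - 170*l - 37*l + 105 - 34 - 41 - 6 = 16*l^3 - 56*l^2 + 16*l + 24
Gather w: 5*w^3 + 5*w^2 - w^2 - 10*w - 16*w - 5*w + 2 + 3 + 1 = 5*w^3 + 4*w^2 - 31*w + 6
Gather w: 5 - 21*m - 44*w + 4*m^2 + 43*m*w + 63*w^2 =4*m^2 - 21*m + 63*w^2 + w*(43*m - 44) + 5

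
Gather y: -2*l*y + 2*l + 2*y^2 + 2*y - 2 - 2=2*l + 2*y^2 + y*(2 - 2*l) - 4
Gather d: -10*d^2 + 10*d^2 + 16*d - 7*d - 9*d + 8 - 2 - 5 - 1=0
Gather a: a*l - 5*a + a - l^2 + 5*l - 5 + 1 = a*(l - 4) - l^2 + 5*l - 4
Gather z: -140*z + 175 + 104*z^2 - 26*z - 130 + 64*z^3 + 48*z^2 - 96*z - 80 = 64*z^3 + 152*z^2 - 262*z - 35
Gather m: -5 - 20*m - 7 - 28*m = -48*m - 12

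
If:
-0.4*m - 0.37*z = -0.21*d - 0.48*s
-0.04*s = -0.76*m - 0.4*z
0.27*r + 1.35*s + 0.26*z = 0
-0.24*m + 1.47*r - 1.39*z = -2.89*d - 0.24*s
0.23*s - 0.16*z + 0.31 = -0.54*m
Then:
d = 0.57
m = -0.36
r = -0.53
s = -0.02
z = 0.68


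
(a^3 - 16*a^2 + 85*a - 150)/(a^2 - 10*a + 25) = a - 6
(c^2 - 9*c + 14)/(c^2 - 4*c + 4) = (c - 7)/(c - 2)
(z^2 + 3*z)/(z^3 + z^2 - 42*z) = (z + 3)/(z^2 + z - 42)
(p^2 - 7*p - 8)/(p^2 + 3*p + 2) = (p - 8)/(p + 2)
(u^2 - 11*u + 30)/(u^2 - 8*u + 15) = (u - 6)/(u - 3)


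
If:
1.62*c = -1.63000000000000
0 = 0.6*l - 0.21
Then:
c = -1.01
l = 0.35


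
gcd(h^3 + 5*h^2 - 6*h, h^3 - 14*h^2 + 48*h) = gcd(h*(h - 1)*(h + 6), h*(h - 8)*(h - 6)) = h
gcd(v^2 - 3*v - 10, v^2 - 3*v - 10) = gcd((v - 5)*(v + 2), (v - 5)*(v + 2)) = v^2 - 3*v - 10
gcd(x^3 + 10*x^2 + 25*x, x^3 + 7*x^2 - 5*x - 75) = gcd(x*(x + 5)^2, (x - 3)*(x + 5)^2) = x^2 + 10*x + 25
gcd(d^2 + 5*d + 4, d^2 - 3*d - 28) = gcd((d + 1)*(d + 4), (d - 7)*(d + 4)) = d + 4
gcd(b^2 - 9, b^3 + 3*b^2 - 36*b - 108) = b + 3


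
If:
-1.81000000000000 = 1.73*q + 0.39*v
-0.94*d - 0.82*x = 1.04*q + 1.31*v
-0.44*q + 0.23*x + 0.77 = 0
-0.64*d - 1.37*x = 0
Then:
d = 8.38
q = -0.30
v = -3.33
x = -3.91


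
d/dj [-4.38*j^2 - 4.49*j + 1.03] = -8.76*j - 4.49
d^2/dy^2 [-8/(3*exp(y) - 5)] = (-72*exp(y) - 120)*exp(y)/(3*exp(y) - 5)^3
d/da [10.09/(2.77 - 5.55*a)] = 55.9995/(5.55*a - 2.77)^2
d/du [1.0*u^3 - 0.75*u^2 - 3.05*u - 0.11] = 3.0*u^2 - 1.5*u - 3.05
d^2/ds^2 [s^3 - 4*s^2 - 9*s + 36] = 6*s - 8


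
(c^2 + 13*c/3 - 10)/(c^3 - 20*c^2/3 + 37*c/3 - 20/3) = (c + 6)/(c^2 - 5*c + 4)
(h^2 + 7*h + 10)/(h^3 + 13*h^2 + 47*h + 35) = (h + 2)/(h^2 + 8*h + 7)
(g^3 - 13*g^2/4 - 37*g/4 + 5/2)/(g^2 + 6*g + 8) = (4*g^2 - 21*g + 5)/(4*(g + 4))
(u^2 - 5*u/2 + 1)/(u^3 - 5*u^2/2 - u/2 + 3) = (2*u - 1)/(2*u^2 - u - 3)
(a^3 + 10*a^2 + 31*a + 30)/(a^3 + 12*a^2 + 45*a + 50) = (a + 3)/(a + 5)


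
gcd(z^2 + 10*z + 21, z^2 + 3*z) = z + 3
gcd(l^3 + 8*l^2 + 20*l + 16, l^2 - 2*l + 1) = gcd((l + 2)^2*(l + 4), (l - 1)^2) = 1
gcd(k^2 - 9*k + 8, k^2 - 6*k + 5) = k - 1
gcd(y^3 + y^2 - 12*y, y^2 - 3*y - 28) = y + 4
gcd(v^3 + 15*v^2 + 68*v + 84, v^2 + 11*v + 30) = v + 6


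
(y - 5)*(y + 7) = y^2 + 2*y - 35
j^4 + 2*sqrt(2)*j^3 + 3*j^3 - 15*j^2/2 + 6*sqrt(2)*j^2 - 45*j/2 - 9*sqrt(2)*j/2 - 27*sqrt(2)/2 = (j + 3)*(j - 3*sqrt(2)/2)*(j + sqrt(2)/2)*(j + 3*sqrt(2))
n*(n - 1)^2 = n^3 - 2*n^2 + n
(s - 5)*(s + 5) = s^2 - 25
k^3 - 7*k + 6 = (k - 2)*(k - 1)*(k + 3)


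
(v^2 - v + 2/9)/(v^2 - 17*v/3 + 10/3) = (v - 1/3)/(v - 5)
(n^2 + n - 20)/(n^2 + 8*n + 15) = (n - 4)/(n + 3)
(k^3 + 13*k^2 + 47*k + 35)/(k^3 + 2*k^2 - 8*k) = (k^3 + 13*k^2 + 47*k + 35)/(k*(k^2 + 2*k - 8))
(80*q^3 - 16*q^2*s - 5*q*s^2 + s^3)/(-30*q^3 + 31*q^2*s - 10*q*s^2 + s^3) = (-16*q^2 + s^2)/(6*q^2 - 5*q*s + s^2)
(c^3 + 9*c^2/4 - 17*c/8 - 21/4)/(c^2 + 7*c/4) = c + 1/2 - 3/c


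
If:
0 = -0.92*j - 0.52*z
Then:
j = -0.565217391304348*z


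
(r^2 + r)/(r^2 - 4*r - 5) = r/(r - 5)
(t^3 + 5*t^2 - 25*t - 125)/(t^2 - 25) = t + 5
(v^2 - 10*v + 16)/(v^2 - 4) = (v - 8)/(v + 2)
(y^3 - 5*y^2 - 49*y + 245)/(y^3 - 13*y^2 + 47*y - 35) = (y + 7)/(y - 1)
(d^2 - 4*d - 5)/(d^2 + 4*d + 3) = (d - 5)/(d + 3)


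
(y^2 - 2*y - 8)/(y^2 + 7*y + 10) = (y - 4)/(y + 5)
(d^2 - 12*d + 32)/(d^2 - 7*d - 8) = (d - 4)/(d + 1)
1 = 1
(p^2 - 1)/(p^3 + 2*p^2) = (p^2 - 1)/(p^2*(p + 2))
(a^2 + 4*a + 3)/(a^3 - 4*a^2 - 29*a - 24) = 1/(a - 8)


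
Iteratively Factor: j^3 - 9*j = (j - 3)*(j^2 + 3*j) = (j - 3)*(j + 3)*(j)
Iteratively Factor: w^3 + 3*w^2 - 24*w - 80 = (w - 5)*(w^2 + 8*w + 16) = (w - 5)*(w + 4)*(w + 4)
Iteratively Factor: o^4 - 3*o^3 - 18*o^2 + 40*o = (o - 5)*(o^3 + 2*o^2 - 8*o) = (o - 5)*(o + 4)*(o^2 - 2*o) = (o - 5)*(o - 2)*(o + 4)*(o)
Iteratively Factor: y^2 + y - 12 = (y + 4)*(y - 3)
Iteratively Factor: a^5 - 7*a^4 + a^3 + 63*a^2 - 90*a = (a - 5)*(a^4 - 2*a^3 - 9*a^2 + 18*a) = (a - 5)*(a - 3)*(a^3 + a^2 - 6*a) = (a - 5)*(a - 3)*(a + 3)*(a^2 - 2*a) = (a - 5)*(a - 3)*(a - 2)*(a + 3)*(a)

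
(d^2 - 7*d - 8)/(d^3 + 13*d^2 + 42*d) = (d^2 - 7*d - 8)/(d*(d^2 + 13*d + 42))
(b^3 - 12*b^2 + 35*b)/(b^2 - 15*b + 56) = b*(b - 5)/(b - 8)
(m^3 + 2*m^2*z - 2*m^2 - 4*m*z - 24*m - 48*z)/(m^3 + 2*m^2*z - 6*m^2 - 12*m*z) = (m + 4)/m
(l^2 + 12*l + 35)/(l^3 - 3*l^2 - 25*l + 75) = (l + 7)/(l^2 - 8*l + 15)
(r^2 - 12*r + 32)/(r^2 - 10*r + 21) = (r^2 - 12*r + 32)/(r^2 - 10*r + 21)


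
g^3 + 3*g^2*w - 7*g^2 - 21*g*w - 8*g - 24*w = (g - 8)*(g + 1)*(g + 3*w)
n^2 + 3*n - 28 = (n - 4)*(n + 7)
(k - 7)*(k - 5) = k^2 - 12*k + 35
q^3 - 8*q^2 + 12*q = q*(q - 6)*(q - 2)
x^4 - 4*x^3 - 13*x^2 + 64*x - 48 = (x - 4)*(x - 3)*(x - 1)*(x + 4)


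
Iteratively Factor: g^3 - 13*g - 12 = (g - 4)*(g^2 + 4*g + 3) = (g - 4)*(g + 1)*(g + 3)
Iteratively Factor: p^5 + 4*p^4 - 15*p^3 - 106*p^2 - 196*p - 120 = (p + 2)*(p^4 + 2*p^3 - 19*p^2 - 68*p - 60) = (p + 2)^2*(p^3 - 19*p - 30) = (p + 2)^3*(p^2 - 2*p - 15) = (p - 5)*(p + 2)^3*(p + 3)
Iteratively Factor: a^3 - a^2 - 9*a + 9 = (a + 3)*(a^2 - 4*a + 3) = (a - 3)*(a + 3)*(a - 1)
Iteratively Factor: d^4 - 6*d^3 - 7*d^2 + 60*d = (d - 4)*(d^3 - 2*d^2 - 15*d) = (d - 4)*(d + 3)*(d^2 - 5*d) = (d - 5)*(d - 4)*(d + 3)*(d)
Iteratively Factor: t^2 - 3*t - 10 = (t + 2)*(t - 5)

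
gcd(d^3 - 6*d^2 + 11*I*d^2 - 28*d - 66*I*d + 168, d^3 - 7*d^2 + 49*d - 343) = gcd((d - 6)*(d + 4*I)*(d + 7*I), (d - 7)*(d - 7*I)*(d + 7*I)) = d + 7*I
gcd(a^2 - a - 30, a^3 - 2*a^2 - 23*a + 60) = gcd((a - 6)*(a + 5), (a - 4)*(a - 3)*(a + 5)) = a + 5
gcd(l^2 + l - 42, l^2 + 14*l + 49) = l + 7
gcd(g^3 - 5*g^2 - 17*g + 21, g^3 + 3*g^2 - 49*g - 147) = g^2 - 4*g - 21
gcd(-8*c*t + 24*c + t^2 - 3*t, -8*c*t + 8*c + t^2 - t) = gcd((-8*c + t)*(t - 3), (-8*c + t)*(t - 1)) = -8*c + t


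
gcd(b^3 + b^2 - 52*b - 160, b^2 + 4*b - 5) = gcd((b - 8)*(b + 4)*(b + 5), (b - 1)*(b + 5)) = b + 5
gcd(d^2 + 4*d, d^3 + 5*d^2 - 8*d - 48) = d + 4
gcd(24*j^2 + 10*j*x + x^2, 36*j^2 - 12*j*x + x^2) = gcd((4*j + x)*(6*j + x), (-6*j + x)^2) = 1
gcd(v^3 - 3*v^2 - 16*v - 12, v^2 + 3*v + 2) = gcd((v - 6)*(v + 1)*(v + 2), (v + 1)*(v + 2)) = v^2 + 3*v + 2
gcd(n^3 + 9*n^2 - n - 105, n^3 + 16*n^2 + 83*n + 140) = n^2 + 12*n + 35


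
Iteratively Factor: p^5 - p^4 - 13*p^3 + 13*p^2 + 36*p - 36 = (p + 2)*(p^4 - 3*p^3 - 7*p^2 + 27*p - 18) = (p - 1)*(p + 2)*(p^3 - 2*p^2 - 9*p + 18) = (p - 1)*(p + 2)*(p + 3)*(p^2 - 5*p + 6) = (p - 3)*(p - 1)*(p + 2)*(p + 3)*(p - 2)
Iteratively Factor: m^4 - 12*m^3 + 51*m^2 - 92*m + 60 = (m - 2)*(m^3 - 10*m^2 + 31*m - 30) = (m - 2)^2*(m^2 - 8*m + 15) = (m - 5)*(m - 2)^2*(m - 3)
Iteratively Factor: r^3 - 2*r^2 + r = (r - 1)*(r^2 - r) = (r - 1)^2*(r)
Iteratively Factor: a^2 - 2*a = (a - 2)*(a)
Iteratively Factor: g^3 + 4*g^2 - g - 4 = (g + 4)*(g^2 - 1) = (g - 1)*(g + 4)*(g + 1)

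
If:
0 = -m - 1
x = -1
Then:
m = -1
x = -1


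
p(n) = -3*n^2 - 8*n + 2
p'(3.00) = -26.00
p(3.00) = -49.00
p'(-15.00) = 82.00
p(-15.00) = -553.00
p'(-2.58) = 7.48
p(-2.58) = 2.67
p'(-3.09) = 10.54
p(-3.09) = -1.92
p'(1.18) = -15.08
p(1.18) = -11.62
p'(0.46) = -10.76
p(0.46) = -2.31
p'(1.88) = -19.28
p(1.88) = -23.64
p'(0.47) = -10.82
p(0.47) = -2.42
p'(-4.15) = 16.90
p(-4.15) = -16.47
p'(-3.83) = 14.98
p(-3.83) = -11.37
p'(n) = -6*n - 8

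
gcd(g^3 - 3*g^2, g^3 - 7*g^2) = g^2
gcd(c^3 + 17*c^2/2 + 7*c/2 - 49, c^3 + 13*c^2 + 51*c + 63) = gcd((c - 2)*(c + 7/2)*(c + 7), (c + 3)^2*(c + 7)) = c + 7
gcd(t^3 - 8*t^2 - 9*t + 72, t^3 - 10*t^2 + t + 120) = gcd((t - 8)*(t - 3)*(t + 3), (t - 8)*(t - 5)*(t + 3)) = t^2 - 5*t - 24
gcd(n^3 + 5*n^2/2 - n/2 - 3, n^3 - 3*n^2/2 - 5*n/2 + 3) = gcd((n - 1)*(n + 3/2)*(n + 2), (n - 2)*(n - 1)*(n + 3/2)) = n^2 + n/2 - 3/2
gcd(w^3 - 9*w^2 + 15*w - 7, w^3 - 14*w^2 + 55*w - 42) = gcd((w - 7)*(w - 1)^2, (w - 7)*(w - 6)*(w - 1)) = w^2 - 8*w + 7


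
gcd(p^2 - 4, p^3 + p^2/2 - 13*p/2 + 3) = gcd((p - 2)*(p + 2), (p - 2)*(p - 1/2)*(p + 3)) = p - 2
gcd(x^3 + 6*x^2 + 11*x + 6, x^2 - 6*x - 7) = x + 1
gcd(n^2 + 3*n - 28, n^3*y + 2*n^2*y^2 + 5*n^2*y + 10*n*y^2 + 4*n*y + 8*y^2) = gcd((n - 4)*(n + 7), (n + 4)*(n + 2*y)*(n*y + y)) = 1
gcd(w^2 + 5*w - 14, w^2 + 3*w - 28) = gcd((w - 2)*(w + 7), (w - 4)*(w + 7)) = w + 7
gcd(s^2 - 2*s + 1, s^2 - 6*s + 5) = s - 1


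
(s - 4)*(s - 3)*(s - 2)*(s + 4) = s^4 - 5*s^3 - 10*s^2 + 80*s - 96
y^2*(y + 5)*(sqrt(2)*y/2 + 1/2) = sqrt(2)*y^4/2 + y^3/2 + 5*sqrt(2)*y^3/2 + 5*y^2/2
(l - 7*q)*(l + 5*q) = l^2 - 2*l*q - 35*q^2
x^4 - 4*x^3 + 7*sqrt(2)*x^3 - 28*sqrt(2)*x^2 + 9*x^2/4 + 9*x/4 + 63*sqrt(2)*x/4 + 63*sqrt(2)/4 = (x - 3)*(x - 3/2)*(x + 1/2)*(x + 7*sqrt(2))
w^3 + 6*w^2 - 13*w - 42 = (w - 3)*(w + 2)*(w + 7)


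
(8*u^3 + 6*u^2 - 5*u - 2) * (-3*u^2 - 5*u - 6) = -24*u^5 - 58*u^4 - 63*u^3 - 5*u^2 + 40*u + 12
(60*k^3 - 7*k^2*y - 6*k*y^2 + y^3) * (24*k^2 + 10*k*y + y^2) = 1440*k^5 + 432*k^4*y - 154*k^3*y^2 - 43*k^2*y^3 + 4*k*y^4 + y^5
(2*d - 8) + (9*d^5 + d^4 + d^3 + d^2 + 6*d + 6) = 9*d^5 + d^4 + d^3 + d^2 + 8*d - 2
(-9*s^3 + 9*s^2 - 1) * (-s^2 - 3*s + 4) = 9*s^5 + 18*s^4 - 63*s^3 + 37*s^2 + 3*s - 4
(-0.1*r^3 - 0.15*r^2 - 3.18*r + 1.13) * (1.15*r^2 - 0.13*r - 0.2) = -0.115*r^5 - 0.1595*r^4 - 3.6175*r^3 + 1.7429*r^2 + 0.4891*r - 0.226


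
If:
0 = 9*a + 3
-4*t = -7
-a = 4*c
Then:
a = -1/3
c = 1/12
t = 7/4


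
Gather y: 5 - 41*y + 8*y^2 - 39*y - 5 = 8*y^2 - 80*y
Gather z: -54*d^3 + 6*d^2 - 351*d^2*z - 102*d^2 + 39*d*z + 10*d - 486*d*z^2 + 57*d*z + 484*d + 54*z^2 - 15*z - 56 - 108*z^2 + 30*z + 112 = -54*d^3 - 96*d^2 + 494*d + z^2*(-486*d - 54) + z*(-351*d^2 + 96*d + 15) + 56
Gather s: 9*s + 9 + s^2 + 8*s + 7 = s^2 + 17*s + 16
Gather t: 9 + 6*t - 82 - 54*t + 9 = -48*t - 64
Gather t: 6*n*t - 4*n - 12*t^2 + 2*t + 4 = -4*n - 12*t^2 + t*(6*n + 2) + 4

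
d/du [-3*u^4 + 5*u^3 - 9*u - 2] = -12*u^3 + 15*u^2 - 9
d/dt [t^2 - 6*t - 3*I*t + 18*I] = 2*t - 6 - 3*I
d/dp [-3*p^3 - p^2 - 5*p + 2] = -9*p^2 - 2*p - 5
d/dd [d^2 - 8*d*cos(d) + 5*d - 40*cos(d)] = 8*d*sin(d) + 2*d + 40*sin(d) - 8*cos(d) + 5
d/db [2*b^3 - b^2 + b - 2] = 6*b^2 - 2*b + 1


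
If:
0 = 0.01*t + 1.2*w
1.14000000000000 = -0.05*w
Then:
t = 2736.00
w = -22.80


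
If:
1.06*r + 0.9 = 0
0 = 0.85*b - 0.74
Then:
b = 0.87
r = -0.85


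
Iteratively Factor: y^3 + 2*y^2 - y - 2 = (y + 2)*(y^2 - 1) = (y + 1)*(y + 2)*(y - 1)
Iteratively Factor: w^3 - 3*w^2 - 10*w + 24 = (w - 2)*(w^2 - w - 12) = (w - 2)*(w + 3)*(w - 4)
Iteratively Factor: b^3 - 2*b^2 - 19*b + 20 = (b + 4)*(b^2 - 6*b + 5) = (b - 5)*(b + 4)*(b - 1)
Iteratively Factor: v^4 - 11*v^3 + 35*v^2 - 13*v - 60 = (v - 4)*(v^3 - 7*v^2 + 7*v + 15) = (v - 5)*(v - 4)*(v^2 - 2*v - 3) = (v - 5)*(v - 4)*(v + 1)*(v - 3)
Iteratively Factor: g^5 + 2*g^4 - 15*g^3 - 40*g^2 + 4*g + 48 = (g + 2)*(g^4 - 15*g^2 - 10*g + 24) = (g - 4)*(g + 2)*(g^3 + 4*g^2 + g - 6) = (g - 4)*(g + 2)*(g + 3)*(g^2 + g - 2) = (g - 4)*(g + 2)^2*(g + 3)*(g - 1)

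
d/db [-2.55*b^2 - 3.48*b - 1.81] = -5.1*b - 3.48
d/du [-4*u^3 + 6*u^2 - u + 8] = -12*u^2 + 12*u - 1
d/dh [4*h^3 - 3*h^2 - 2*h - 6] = 12*h^2 - 6*h - 2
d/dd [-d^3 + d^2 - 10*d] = -3*d^2 + 2*d - 10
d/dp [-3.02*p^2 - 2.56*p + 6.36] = -6.04*p - 2.56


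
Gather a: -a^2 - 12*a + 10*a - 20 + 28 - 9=-a^2 - 2*a - 1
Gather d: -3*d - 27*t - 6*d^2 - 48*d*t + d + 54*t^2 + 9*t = -6*d^2 + d*(-48*t - 2) + 54*t^2 - 18*t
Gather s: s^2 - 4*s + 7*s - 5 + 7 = s^2 + 3*s + 2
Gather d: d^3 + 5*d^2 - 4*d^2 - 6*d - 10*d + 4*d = d^3 + d^2 - 12*d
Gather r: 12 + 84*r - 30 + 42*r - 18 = 126*r - 36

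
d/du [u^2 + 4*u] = 2*u + 4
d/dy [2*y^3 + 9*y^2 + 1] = 6*y*(y + 3)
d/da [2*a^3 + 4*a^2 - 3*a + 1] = 6*a^2 + 8*a - 3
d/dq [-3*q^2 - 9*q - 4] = -6*q - 9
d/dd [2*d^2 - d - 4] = 4*d - 1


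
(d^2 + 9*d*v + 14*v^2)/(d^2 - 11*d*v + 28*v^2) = (d^2 + 9*d*v + 14*v^2)/(d^2 - 11*d*v + 28*v^2)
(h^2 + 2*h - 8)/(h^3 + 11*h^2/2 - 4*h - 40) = 2*(h - 2)/(2*h^2 + 3*h - 20)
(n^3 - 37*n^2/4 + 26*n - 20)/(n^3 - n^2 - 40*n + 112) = (n - 5/4)/(n + 7)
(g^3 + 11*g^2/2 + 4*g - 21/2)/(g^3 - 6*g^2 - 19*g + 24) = (g + 7/2)/(g - 8)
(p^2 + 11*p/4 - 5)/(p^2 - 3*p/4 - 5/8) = 2*(p + 4)/(2*p + 1)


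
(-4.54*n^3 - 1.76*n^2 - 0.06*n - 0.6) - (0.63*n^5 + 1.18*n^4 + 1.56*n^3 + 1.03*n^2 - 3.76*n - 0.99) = -0.63*n^5 - 1.18*n^4 - 6.1*n^3 - 2.79*n^2 + 3.7*n + 0.39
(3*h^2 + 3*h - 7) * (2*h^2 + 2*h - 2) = 6*h^4 + 12*h^3 - 14*h^2 - 20*h + 14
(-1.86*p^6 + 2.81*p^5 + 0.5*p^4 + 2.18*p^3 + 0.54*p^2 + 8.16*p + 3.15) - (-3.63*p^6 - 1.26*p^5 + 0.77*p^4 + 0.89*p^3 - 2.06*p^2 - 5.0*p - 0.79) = 1.77*p^6 + 4.07*p^5 - 0.27*p^4 + 1.29*p^3 + 2.6*p^2 + 13.16*p + 3.94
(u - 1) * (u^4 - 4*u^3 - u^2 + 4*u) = u^5 - 5*u^4 + 3*u^3 + 5*u^2 - 4*u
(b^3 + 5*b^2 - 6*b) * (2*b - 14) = 2*b^4 - 4*b^3 - 82*b^2 + 84*b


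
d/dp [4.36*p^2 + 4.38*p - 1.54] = 8.72*p + 4.38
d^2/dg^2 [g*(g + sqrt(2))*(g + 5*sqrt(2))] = 6*g + 12*sqrt(2)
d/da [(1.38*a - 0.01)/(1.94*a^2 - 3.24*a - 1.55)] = (-2.6772*a^2 + 0.0388000000000002*a - 2.1714)/(3.7636*a^4 - 12.5712*a^3 + 4.4836*a^2 + 10.044*a + 2.4025)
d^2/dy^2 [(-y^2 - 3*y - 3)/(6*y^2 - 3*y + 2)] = 2*(-126*y^3 - 288*y^2 + 270*y - 13)/(216*y^6 - 324*y^5 + 378*y^4 - 243*y^3 + 126*y^2 - 36*y + 8)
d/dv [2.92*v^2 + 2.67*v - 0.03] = 5.84*v + 2.67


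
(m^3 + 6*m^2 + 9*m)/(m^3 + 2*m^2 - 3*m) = (m + 3)/(m - 1)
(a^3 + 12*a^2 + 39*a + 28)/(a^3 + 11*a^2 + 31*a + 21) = (a + 4)/(a + 3)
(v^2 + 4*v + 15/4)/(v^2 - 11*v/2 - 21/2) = (v + 5/2)/(v - 7)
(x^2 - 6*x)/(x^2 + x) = (x - 6)/(x + 1)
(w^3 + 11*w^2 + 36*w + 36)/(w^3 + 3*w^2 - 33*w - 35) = (w^3 + 11*w^2 + 36*w + 36)/(w^3 + 3*w^2 - 33*w - 35)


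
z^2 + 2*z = z*(z + 2)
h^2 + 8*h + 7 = (h + 1)*(h + 7)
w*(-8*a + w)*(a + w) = -8*a^2*w - 7*a*w^2 + w^3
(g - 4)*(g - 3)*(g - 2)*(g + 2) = g^4 - 7*g^3 + 8*g^2 + 28*g - 48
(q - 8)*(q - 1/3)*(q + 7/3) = q^3 - 6*q^2 - 151*q/9 + 56/9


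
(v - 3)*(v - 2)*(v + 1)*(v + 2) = v^4 - 2*v^3 - 7*v^2 + 8*v + 12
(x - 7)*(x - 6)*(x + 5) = x^3 - 8*x^2 - 23*x + 210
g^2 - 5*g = g*(g - 5)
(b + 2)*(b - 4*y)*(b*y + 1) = b^3*y - 4*b^2*y^2 + 2*b^2*y + b^2 - 8*b*y^2 - 4*b*y + 2*b - 8*y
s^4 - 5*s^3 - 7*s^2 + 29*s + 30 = (s - 5)*(s - 3)*(s + 1)*(s + 2)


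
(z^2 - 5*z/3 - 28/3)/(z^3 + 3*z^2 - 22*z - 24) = (z + 7/3)/(z^2 + 7*z + 6)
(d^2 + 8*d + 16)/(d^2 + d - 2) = (d^2 + 8*d + 16)/(d^2 + d - 2)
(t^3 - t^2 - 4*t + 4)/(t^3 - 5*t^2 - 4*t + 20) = (t - 1)/(t - 5)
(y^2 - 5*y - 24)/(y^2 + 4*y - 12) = (y^2 - 5*y - 24)/(y^2 + 4*y - 12)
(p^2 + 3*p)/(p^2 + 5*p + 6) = p/(p + 2)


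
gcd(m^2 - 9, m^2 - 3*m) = m - 3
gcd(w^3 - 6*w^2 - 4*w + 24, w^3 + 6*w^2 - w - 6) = 1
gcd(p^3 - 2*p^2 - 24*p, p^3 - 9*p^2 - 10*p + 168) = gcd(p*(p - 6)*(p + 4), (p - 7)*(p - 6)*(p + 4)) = p^2 - 2*p - 24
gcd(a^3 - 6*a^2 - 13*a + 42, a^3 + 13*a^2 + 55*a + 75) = a + 3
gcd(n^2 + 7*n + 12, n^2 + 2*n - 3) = n + 3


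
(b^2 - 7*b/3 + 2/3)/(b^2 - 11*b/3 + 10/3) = (3*b - 1)/(3*b - 5)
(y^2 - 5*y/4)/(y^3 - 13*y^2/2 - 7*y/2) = (5 - 4*y)/(2*(-2*y^2 + 13*y + 7))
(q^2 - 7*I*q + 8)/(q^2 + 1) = (q - 8*I)/(q - I)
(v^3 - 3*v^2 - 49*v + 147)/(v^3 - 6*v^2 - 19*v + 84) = (v + 7)/(v + 4)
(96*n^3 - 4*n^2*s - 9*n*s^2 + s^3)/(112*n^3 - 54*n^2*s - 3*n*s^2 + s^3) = (-12*n^2 - n*s + s^2)/(-14*n^2 + 5*n*s + s^2)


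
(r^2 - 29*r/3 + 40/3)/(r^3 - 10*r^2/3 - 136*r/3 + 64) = (3*r - 5)/(3*r^2 + 14*r - 24)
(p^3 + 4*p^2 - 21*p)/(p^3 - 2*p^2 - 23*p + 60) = p*(p + 7)/(p^2 + p - 20)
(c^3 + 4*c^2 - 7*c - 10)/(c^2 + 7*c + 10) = (c^2 - c - 2)/(c + 2)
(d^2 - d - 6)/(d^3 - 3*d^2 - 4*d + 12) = 1/(d - 2)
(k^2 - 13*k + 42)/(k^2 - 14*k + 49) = (k - 6)/(k - 7)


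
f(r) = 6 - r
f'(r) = -1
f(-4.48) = 10.48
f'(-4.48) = -1.00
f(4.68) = 1.32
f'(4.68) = -1.00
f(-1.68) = 7.68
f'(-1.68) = -1.00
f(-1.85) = 7.85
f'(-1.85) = -1.00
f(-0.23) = 6.23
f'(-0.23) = -1.00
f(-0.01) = 6.01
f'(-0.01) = -1.00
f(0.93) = 5.07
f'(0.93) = -1.00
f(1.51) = 4.49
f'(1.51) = -1.00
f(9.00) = -3.00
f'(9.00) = -1.00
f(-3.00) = 9.00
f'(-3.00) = -1.00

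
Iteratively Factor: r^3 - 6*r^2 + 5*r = (r)*(r^2 - 6*r + 5) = r*(r - 1)*(r - 5)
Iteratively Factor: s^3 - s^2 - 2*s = (s + 1)*(s^2 - 2*s) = (s - 2)*(s + 1)*(s)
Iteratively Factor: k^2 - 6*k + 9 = (k - 3)*(k - 3)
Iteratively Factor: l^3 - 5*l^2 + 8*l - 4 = (l - 2)*(l^2 - 3*l + 2) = (l - 2)*(l - 1)*(l - 2)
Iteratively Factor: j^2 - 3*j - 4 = (j - 4)*(j + 1)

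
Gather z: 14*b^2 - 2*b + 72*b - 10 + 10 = 14*b^2 + 70*b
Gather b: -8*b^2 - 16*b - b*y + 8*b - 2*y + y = -8*b^2 + b*(-y - 8) - y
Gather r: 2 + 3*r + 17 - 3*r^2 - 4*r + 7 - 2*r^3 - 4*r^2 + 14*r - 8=-2*r^3 - 7*r^2 + 13*r + 18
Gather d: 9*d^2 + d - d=9*d^2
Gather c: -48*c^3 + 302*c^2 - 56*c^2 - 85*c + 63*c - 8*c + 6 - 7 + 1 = -48*c^3 + 246*c^2 - 30*c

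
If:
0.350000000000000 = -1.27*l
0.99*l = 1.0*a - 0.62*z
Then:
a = 0.62*z - 0.272834645669291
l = -0.28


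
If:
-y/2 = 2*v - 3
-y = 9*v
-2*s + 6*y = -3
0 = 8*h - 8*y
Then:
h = 54/5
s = 339/10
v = -6/5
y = 54/5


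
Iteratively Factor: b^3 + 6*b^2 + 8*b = (b + 2)*(b^2 + 4*b) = b*(b + 2)*(b + 4)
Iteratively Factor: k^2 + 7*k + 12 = (k + 4)*(k + 3)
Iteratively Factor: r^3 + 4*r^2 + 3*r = (r + 1)*(r^2 + 3*r) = (r + 1)*(r + 3)*(r)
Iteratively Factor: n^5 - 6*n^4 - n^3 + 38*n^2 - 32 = (n - 4)*(n^4 - 2*n^3 - 9*n^2 + 2*n + 8) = (n - 4)*(n - 1)*(n^3 - n^2 - 10*n - 8) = (n - 4)*(n - 1)*(n + 2)*(n^2 - 3*n - 4) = (n - 4)^2*(n - 1)*(n + 2)*(n + 1)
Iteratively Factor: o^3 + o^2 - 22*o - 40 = (o + 4)*(o^2 - 3*o - 10) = (o + 2)*(o + 4)*(o - 5)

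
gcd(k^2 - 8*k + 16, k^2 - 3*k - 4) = k - 4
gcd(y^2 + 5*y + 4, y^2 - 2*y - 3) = y + 1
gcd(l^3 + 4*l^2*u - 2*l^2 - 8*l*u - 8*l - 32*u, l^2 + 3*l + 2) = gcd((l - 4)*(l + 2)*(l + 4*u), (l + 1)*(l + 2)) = l + 2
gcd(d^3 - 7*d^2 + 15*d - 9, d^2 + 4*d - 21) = d - 3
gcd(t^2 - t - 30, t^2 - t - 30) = t^2 - t - 30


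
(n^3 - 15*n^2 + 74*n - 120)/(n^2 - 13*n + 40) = (n^2 - 10*n + 24)/(n - 8)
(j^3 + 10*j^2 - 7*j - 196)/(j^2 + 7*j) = j + 3 - 28/j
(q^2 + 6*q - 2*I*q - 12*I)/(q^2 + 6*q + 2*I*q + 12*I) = (q - 2*I)/(q + 2*I)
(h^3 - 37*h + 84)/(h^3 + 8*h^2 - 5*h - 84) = (h - 4)/(h + 4)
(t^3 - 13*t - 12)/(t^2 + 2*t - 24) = (t^2 + 4*t + 3)/(t + 6)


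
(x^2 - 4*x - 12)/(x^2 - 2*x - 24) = (x + 2)/(x + 4)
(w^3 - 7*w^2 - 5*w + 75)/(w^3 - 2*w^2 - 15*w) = (w - 5)/w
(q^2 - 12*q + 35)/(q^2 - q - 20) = (q - 7)/(q + 4)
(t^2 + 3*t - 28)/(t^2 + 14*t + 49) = (t - 4)/(t + 7)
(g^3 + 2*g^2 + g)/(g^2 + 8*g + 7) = g*(g + 1)/(g + 7)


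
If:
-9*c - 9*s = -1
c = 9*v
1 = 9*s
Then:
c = 0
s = 1/9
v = 0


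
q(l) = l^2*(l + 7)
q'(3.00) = 69.00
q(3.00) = 90.00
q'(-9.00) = 117.00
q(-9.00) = -162.00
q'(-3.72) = -10.56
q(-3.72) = 45.39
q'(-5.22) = 8.67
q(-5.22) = 48.50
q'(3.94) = 101.73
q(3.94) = 169.83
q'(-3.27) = -13.70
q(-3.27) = 39.88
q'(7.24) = 258.61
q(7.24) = 746.43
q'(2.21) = 45.59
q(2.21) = 44.98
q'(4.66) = 130.39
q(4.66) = 253.20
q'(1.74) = 33.44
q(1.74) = 26.46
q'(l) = l^2 + 2*l*(l + 7)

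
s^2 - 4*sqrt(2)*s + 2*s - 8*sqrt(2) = (s + 2)*(s - 4*sqrt(2))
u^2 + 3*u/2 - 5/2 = (u - 1)*(u + 5/2)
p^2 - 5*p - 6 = (p - 6)*(p + 1)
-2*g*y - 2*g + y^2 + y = (-2*g + y)*(y + 1)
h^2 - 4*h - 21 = (h - 7)*(h + 3)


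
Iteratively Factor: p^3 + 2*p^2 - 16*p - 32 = (p + 4)*(p^2 - 2*p - 8) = (p - 4)*(p + 4)*(p + 2)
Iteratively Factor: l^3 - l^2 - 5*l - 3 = (l + 1)*(l^2 - 2*l - 3) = (l + 1)^2*(l - 3)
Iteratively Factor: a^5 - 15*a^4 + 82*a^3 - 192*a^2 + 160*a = (a)*(a^4 - 15*a^3 + 82*a^2 - 192*a + 160) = a*(a - 4)*(a^3 - 11*a^2 + 38*a - 40) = a*(a - 5)*(a - 4)*(a^2 - 6*a + 8) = a*(a - 5)*(a - 4)*(a - 2)*(a - 4)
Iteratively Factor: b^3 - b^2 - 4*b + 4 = (b - 2)*(b^2 + b - 2) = (b - 2)*(b - 1)*(b + 2)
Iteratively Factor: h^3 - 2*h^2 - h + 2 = (h - 1)*(h^2 - h - 2) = (h - 1)*(h + 1)*(h - 2)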